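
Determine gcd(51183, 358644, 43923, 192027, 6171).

363

51183 = 3² · 11² · 47; 358644 = 2² · 3 · 11² · 13 · 19; 43923 = 3 · 11⁴; 192027 = 3 · 11² · 23²; 6171 = 3 · 11² · 17
gcd takes min exponent of each prime: 3 · 11² = 363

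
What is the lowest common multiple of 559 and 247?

gcd first: 559 = 2·247 + 65; 247 = 3·65 + 52; 65 = 1·52 + 13; 52 = 4·13 + 0 → gcd = 13
lcm = 559·247/gcd = 138073/13 = 10621

10621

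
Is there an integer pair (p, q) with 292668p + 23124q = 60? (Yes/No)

By Bézout, 292668p + 23124q = 60 has integer solutions iff gcd(292668, 23124) | 60.
Euclid: 292668 = 12·23124 + 15180; 23124 = 1·15180 + 7944; 15180 = 1·7944 + 7236; 7944 = 1·7236 + 708; 7236 = 10·708 + 156; 708 = 4·156 + 84; 156 = 1·84 + 72; 84 = 1·72 + 12; 72 = 6·12 + 0. gcd = 12; 60 mod 12 = 0. Yes.

Yes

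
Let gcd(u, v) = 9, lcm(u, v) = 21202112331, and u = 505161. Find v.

377739

u·v = gcd·lcm = 9·21202112331 = 190819010979, so v = 190819010979/505161 = 377739.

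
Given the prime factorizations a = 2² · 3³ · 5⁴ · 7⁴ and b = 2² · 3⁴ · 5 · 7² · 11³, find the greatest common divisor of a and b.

26460

min exponent per shared prime: 2² · 3³ · 5 · 7² = 26460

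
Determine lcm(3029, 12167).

36853843

gcd first: 12167 = 4·3029 + 51; 3029 = 59·51 + 20; 51 = 2·20 + 11; 20 = 1·11 + 9; 11 = 1·9 + 2; 9 = 4·2 + 1; 2 = 2·1 + 0 → gcd = 1
lcm = 3029·12167/gcd = 36853843/1 = 36853843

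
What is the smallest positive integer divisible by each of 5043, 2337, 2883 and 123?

92080137

5043 = 3 · 41²; 2337 = 3 · 19 · 41; 2883 = 3 · 31²; 123 = 3 · 41
lcm takes max exponent of each prime: 3 · 19 · 31² · 41² = 92080137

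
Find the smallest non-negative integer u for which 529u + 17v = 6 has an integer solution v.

3

Euclid: 529 = 31·17 + 2; 17 = 8·2 + 1; 2 = 2·1 + 0 → gcd = 1; 6 = 1·6.
Back-substitution yields 529·(-8) + 17·(249) = 1, so one solution is u = -8·6 = -48, v = 249·6 = 1494.
Solutions in u differ by 17/1 = 17; the one in [0, 17) is -48 mod 17 = 3.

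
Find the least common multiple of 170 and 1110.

170 = 2 · 5 · 17; 1110 = 2 · 3 · 5 · 37
max exponents: 2 · 3 · 5 · 17 · 37 = 18870

18870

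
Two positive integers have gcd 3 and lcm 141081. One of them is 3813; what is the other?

Using pq = gcd(p,q)·lcm(p,q) = 3·141081 = 423243, we get q = 423243/3813 = 111.

111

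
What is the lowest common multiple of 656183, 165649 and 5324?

lcm(656183, 165649) = 656183·165649/gcd = 108696057767/121 = 898314527
lcm(898314527, 5324) = 898314527·5324/gcd = 4782626541748/1331 = 3593258108

3593258108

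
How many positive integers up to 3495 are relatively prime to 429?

1955

429 = 3·11·13. Inclusion–exclusion on these primes:
3495 − ⌊3495/3⌋ − ⌊3495/11⌋ − ⌊3495/13⌋ + ⌊3495/33⌋ + ⌊3495/39⌋ + ⌊3495/143⌋ − ⌊3495/429⌋ = 1955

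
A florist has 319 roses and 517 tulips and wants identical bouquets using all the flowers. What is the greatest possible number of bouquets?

Euclid: 517 = 1·319 + 198; 319 = 1·198 + 121; 198 = 1·121 + 77; 121 = 1·77 + 44; 77 = 1·44 + 33; 44 = 1·33 + 11; 33 = 3·11 + 0. Last nonzero remainder: 11.

11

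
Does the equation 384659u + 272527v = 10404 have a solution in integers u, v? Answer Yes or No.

By Bézout, 384659u + 272527v = 10404 has integer solutions iff gcd(384659, 272527) | 10404.
Euclid: 384659 = 1·272527 + 112132; 272527 = 2·112132 + 48263; 112132 = 2·48263 + 15606; 48263 = 3·15606 + 1445; 15606 = 10·1445 + 1156; 1445 = 1·1156 + 289; 1156 = 4·289 + 0. gcd = 289; 10404 mod 289 = 0. Yes.

Yes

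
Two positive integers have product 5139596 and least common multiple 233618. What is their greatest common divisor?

From gcd × lcm = ab: gcd = 5139596 / 233618 = 22.

22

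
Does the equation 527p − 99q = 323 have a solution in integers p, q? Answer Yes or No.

gcd(527, 99): 527 = 5·99 + 32; 99 = 3·32 + 3; 32 = 10·3 + 2; 3 = 1·2 + 1; 2 = 2·1 + 0 → 1
1 divides 323, so a solution exists.

Yes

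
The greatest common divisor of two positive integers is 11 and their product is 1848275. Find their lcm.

Since gcd(a,b)·lcm(a,b) = ab, lcm = 1848275/11 = 168025.

168025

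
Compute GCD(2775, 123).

Euclid: 2775 = 22·123 + 69; 123 = 1·69 + 54; 69 = 1·54 + 15; 54 = 3·15 + 9; 15 = 1·9 + 6; 9 = 1·6 + 3; 6 = 2·3 + 0. Last nonzero remainder: 3.

3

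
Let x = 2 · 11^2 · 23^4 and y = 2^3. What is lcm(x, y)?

270886088

max exponent per prime: 2^3 · 11^2 · 23^4 = 270886088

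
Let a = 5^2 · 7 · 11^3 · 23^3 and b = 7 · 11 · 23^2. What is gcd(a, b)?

40733

min exponent per shared prime: 7 · 11 · 23^2 = 40733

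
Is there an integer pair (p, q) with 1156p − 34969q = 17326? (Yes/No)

No

gcd(1156, 34969): 34969 = 30·1156 + 289; 1156 = 4·289 + 0 → 289
289 does not divide 17326, so a solution does not exist.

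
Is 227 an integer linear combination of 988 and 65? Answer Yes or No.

No

By Bézout, 988s + 65t = 227 has integer solutions iff gcd(988, 65) | 227.
Euclid: 988 = 15·65 + 13; 65 = 5·13 + 0. gcd = 13; 227 mod 13 = 6. No.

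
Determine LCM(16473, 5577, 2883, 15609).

16473 = 3 · 17² · 19; 5577 = 3 · 11 · 13²; 2883 = 3 · 31²; 15609 = 3 · 11² · 43
lcm takes max exponent of each prime: 3 · 11² · 13² · 17² · 19 · 31² · 43 = 13919916066771

13919916066771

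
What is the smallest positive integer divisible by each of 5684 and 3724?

gcd first: 5684 = 1·3724 + 1960; 3724 = 1·1960 + 1764; 1960 = 1·1764 + 196; 1764 = 9·196 + 0 → gcd = 196
lcm = 5684·3724/gcd = 21167216/196 = 107996

107996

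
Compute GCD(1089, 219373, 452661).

121

gcd(1089, 219373): 219373 = 201·1089 + 484; 1089 = 2·484 + 121; 484 = 4·121 + 0 → 121
gcd(121, 452661): 452661 = 3741·121 + 0 → 121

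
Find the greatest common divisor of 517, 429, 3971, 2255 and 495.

gcd(517, 429): 517 = 1·429 + 88; 429 = 4·88 + 77; 88 = 1·77 + 11; 77 = 7·11 + 0 → 11
gcd(11, 3971): 3971 = 361·11 + 0 → 11
gcd(11, 2255): 2255 = 205·11 + 0 → 11
gcd(11, 495): 495 = 45·11 + 0 → 11

11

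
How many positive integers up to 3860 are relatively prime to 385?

385 = 5·7·11. Inclusion–exclusion on these primes:
3860 − ⌊3860/5⌋ − ⌊3860/7⌋ − ⌊3860/11⌋ + ⌊3860/35⌋ + ⌊3860/55⌋ + ⌊3860/77⌋ − ⌊3860/385⌋ = 2407

2407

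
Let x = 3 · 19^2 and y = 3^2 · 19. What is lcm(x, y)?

max exponent per prime: 3^2 · 19^2 = 3249

3249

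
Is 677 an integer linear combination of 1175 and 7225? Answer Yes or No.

By Bézout, 1175p − 7225q = 677 has integer solutions iff gcd(1175, 7225) | 677.
Euclid: 7225 = 6·1175 + 175; 1175 = 6·175 + 125; 175 = 1·125 + 50; 125 = 2·50 + 25; 50 = 2·25 + 0. gcd = 25; 677 mod 25 = 2. No.

No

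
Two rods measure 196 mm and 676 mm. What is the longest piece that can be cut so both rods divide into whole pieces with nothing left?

196 = 2² · 7²
676 = 2² · 13²
Common: 2² = 4

4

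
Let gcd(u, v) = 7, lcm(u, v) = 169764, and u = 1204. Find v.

u·v = gcd·lcm = 7·169764 = 1188348, so v = 1188348/1204 = 987.

987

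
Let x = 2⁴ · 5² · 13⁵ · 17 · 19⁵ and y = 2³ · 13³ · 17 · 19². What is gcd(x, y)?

min exponent per shared prime: 2³ · 13³ · 17 · 19² = 107863912

107863912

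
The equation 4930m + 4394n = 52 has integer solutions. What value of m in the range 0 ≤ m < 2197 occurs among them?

Reduce mod 4394: 4930m ≡ 52 (mod 4394). With g = gcd(4930, 4394) = 2 dividing 52, divide through: 2465m ≡ 26 (mod 2197).
Since gcd(2465, 2197) = 1, m ≡ 26·(2465)⁻¹ ≡ 1820 (mod 2197). Smallest non-negative: 1820.

1820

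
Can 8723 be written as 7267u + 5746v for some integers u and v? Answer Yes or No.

No

gcd(7267, 5746): 7267 = 1·5746 + 1521; 5746 = 3·1521 + 1183; 1521 = 1·1183 + 338; 1183 = 3·338 + 169; 338 = 2·169 + 0 → 169
169 does not divide 8723, so a solution does not exist.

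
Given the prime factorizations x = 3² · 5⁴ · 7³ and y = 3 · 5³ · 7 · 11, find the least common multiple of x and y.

max exponent per prime: 3² · 5⁴ · 7³ · 11 = 21223125

21223125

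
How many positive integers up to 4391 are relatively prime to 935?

935 = 5·11·17. Inclusion–exclusion on these primes:
4391 − ⌊4391/5⌋ − ⌊4391/11⌋ − ⌊4391/17⌋ + ⌊4391/55⌋ + ⌊4391/85⌋ + ⌊4391/187⌋ − ⌊4391/935⌋ = 3005

3005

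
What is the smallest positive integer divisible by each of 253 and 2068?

gcd first: 2068 = 8·253 + 44; 253 = 5·44 + 33; 44 = 1·33 + 11; 33 = 3·11 + 0 → gcd = 11
lcm = 253·2068/gcd = 523204/11 = 47564

47564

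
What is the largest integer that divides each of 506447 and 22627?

17

Euclid: 506447 = 22·22627 + 8653; 22627 = 2·8653 + 5321; 8653 = 1·5321 + 3332; 5321 = 1·3332 + 1989; 3332 = 1·1989 + 1343; 1989 = 1·1343 + 646; 1343 = 2·646 + 51; 646 = 12·51 + 34; 51 = 1·34 + 17; 34 = 2·17 + 0. Last nonzero remainder: 17.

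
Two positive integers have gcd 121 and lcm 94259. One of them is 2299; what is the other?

Using uv = gcd(u,v)·lcm(u,v) = 121·94259 = 11405339, we get v = 11405339/2299 = 4961.

4961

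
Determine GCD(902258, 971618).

902258 = 2 · 7 · 17² · 223
971618 = 2 · 17² · 41²
Common: 2 · 17² = 578

578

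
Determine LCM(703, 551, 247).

265031

703 = 19 · 37; 551 = 19 · 29; 247 = 13 · 19
lcm takes max exponent of each prime: 13 · 19 · 29 · 37 = 265031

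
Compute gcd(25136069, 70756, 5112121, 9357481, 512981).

25136069 = 7⁴ · 19² · 29; 70756 = 2² · 7² · 19²; 5112121 = 7² · 17² · 19²; 9357481 = 7² · 19² · 23²; 512981 = 7² · 19² · 29
gcd takes min exponent of each prime: 7² · 19² = 17689

17689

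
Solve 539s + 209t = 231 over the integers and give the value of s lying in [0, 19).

14

gcd(539, 209) = 11 (Euclid: 539 = 2·209 + 121; 209 = 1·121 + 88; 121 = 1·88 + 33; 88 = 2·33 + 22; 33 = 1·22 + 11; 22 = 2·11 + 0), and 11 | 231.
Extended Euclid: 539·(7) + 209·(-18) = 11. Scale by 21: s₀ = 147.
General solution s = s₀ + 19k; reducing mod 19 gives s = 14 (and t = -35).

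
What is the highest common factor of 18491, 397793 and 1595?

18491 = 11 · 41²; 397793 = 11 · 29² · 43; 1595 = 5 · 11 · 29
gcd takes min exponent of each prime: 11 = 11

11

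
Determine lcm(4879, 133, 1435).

lcm(4879, 133) = 4879·133/gcd = 648907/7 = 92701
lcm(92701, 1435) = 92701·1435/gcd = 133025935/287 = 463505

463505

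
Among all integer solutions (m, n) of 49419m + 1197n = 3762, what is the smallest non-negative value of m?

Euclid: 49419 = 41·1197 + 342; 1197 = 3·342 + 171; 342 = 2·171 + 0 → gcd = 171; 3762 = 171·22.
Back-substitution yields 49419·(-3) + 1197·(124) = 171, so one solution is m = -3·22 = -66, n = 124·22 = 2728.
Solutions in m differ by 1197/171 = 7; the one in [0, 7) is -66 mod 7 = 4.

4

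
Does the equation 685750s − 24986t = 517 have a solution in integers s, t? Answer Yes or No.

No

By Bézout, 685750s − 24986t = 517 has integer solutions iff gcd(685750, 24986) | 517.
Euclid: 685750 = 27·24986 + 11128; 24986 = 2·11128 + 2730; 11128 = 4·2730 + 208; 2730 = 13·208 + 26; 208 = 8·26 + 0. gcd = 26; 517 mod 26 = 23. No.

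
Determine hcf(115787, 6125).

49

115787 = 7² · 17 · 139
6125 = 5³ · 7²
Common: 7² = 49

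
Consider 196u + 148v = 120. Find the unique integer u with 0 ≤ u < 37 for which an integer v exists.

gcd(196, 148) = 4 (Euclid: 196 = 1·148 + 48; 148 = 3·48 + 4; 48 = 12·4 + 0), and 4 | 120.
Extended Euclid: 196·(-3) + 148·(4) = 4. Scale by 30: u₀ = -90.
General solution u = u₀ + 37t; reducing mod 37 gives u = 21 (and v = -27).

21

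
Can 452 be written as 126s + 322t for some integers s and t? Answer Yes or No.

By Bézout, 126s + 322t = 452 has integer solutions iff gcd(126, 322) | 452.
Euclid: 322 = 2·126 + 70; 126 = 1·70 + 56; 70 = 1·56 + 14; 56 = 4·14 + 0. gcd = 14; 452 mod 14 = 4. No.

No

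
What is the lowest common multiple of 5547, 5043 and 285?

lcm(5547, 5043) = 5547·5043/gcd = 27973521/3 = 9324507
lcm(9324507, 285) = 9324507·285/gcd = 2657484495/3 = 885828165

885828165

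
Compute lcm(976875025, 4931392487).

272336150094575

976875025 = 5² · 7² · 19² · 47²; 4931392487 = 7² · 17 · 19² · 23² · 31
max exponents: 5² · 7² · 17 · 19² · 23² · 31 · 47² = 272336150094575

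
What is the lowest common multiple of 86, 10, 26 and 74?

206830

86 = 2 · 43; 10 = 2 · 5; 26 = 2 · 13; 74 = 2 · 37
lcm takes max exponent of each prime: 2 · 5 · 13 · 37 · 43 = 206830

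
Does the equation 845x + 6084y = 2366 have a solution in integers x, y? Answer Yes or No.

Yes

gcd(845, 6084): 6084 = 7·845 + 169; 845 = 5·169 + 0 → 169
169 divides 2366, so a solution exists.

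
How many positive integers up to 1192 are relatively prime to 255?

599

Prime factors of 255: 3, 5, 17. Count integers ≤ 1192 divisible by none of them.
By inclusion–exclusion: 1192 − ⌊1192/3⌋ − ⌊1192/5⌋ − ⌊1192/17⌋ + ⌊1192/15⌋ + ⌊1192/51⌋ + ⌊1192/85⌋ − ⌊1192/255⌋ = 599.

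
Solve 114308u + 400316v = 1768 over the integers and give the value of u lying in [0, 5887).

2497

gcd(114308, 400316) = 68 (Euclid: 400316 = 3·114308 + 57392; 114308 = 1·57392 + 56916; 57392 = 1·56916 + 476; 56916 = 119·476 + 272; 476 = 1·272 + 204; 272 = 1·204 + 68; 204 = 3·68 + 0), and 68 | 1768.
Extended Euclid: 114308·(1681) + 400316·(-480) = 68. Scale by 26: u₀ = 43706.
General solution u = u₀ + 5887t; reducing mod 5887 gives u = 2497 (and v = -713).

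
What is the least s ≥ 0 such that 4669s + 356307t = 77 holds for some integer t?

Euclid: 356307 = 76·4669 + 1463; 4669 = 3·1463 + 280; 1463 = 5·280 + 63; 280 = 4·63 + 28; 63 = 2·28 + 7; 28 = 4·7 + 0 → gcd = 7; 77 = 7·11.
Back-substitution yields 4669·(-11447) + 356307·(150) = 7, so one solution is s = -11447·11 = -125917, t = 150·11 = 1650.
Solutions in s differ by 356307/7 = 50901; the one in [0, 50901) is -125917 mod 50901 = 26786.

26786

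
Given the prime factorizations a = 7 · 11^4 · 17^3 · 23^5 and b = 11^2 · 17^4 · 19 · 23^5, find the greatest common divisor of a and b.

min exponent per shared prime: 11^2 · 17^3 · 23^5 = 3826232132239

3826232132239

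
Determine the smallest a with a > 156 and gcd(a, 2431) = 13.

Multiples of 13 above 156: 13·13, 13·14, … . Need the cofactor coprime to 2431/13 = 187.
Checking s = 13, 14, … the first with gcd(s, 187) = 1 is s = 13, giving 169.

169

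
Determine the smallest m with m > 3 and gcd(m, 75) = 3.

6

Multiples of 3 above 3: 3·2, 3·3, … . Need the cofactor coprime to 75/3 = 25.
Checking s = 2, 3, … the first with gcd(s, 25) = 1 is s = 2, giving 6.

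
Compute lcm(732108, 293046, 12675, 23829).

248605574100

lcm(732108, 293046) = 732108·293046/gcd = 214541320968/1014 = 211579212
lcm(211579212, 12675) = 211579212·12675/gcd = 2681766512100/507 = 5289480300
lcm(5289480300, 23829) = 5289480300·23829/gcd = 126043026068700/507 = 248605574100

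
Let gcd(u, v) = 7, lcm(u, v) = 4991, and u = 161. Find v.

217

Using uv = gcd(u,v)·lcm(u,v) = 7·4991 = 34937, we get v = 34937/161 = 217.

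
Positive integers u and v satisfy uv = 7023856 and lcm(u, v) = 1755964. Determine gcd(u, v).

4

gcd·lcm = product, so gcd = 7023856/1755964 = 4.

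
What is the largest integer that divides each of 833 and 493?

17

833 = 7² · 17
493 = 17 · 29
Common: 17 = 17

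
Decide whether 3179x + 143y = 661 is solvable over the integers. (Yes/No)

gcd(3179, 143): 3179 = 22·143 + 33; 143 = 4·33 + 11; 33 = 3·11 + 0 → 11
11 does not divide 661, so a solution does not exist.

No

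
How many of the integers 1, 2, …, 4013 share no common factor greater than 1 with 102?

1259

Prime factors of 102: 2, 3, 17. Count integers ≤ 4013 divisible by none of them.
By inclusion–exclusion: 4013 − ⌊4013/2⌋ − ⌊4013/3⌋ − ⌊4013/17⌋ + ⌊4013/6⌋ + ⌊4013/34⌋ + ⌊4013/51⌋ − ⌊4013/102⌋ = 1259.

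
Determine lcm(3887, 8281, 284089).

3887 = 13² · 23; 8281 = 7² · 13²; 284089 = 13² · 41²
lcm takes max exponent of each prime: 7² · 13² · 23 · 41² = 320168303

320168303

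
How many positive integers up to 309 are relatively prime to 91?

91 = 7·13. Inclusion–exclusion on these primes:
309 − ⌊309/7⌋ − ⌊309/13⌋ + ⌊309/91⌋ = 245

245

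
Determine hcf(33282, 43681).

1

Euclid: 43681 = 1·33282 + 10399; 33282 = 3·10399 + 2085; 10399 = 4·2085 + 2059; 2085 = 1·2059 + 26; 2059 = 79·26 + 5; 26 = 5·5 + 1; 5 = 5·1 + 0. Last nonzero remainder: 1.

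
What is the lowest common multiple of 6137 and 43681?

gcd first: 43681 = 7·6137 + 722; 6137 = 8·722 + 361; 722 = 2·361 + 0 → gcd = 361
lcm = 6137·43681/gcd = 268070297/361 = 742577

742577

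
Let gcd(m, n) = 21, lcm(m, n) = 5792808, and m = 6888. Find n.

m·n = gcd·lcm = 21·5792808 = 121648968, so n = 121648968/6888 = 17661.

17661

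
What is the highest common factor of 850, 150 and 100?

50

gcd(850, 150): 850 = 5·150 + 100; 150 = 1·100 + 50; 100 = 2·50 + 0 → 50
gcd(50, 100): 100 = 2·50 + 0 → 50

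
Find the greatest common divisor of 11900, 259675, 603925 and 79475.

gcd(11900, 259675): 259675 = 21·11900 + 9775; 11900 = 1·9775 + 2125; 9775 = 4·2125 + 1275; 2125 = 1·1275 + 850; 1275 = 1·850 + 425; 850 = 2·425 + 0 → 425
gcd(425, 603925): 603925 = 1421·425 + 0 → 425
gcd(425, 79475): 79475 = 187·425 + 0 → 425

425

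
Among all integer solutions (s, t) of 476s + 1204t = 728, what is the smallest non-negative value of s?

gcd(476, 1204) = 28 (Euclid: 1204 = 2·476 + 252; 476 = 1·252 + 224; 252 = 1·224 + 28; 224 = 8·28 + 0), and 28 | 728.
Extended Euclid: 476·(-5) + 1204·(2) = 28. Scale by 26: s₀ = -130.
General solution s = s₀ + 43k; reducing mod 43 gives s = 42 (and t = -16).

42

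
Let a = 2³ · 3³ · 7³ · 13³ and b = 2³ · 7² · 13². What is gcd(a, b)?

min exponent per shared prime: 2³ · 7² · 13² = 66248

66248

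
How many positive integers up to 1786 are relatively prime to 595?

1153

595 = 5·7·17. Inclusion–exclusion on these primes:
1786 − ⌊1786/5⌋ − ⌊1786/7⌋ − ⌊1786/17⌋ + ⌊1786/35⌋ + ⌊1786/85⌋ + ⌊1786/119⌋ − ⌊1786/595⌋ = 1153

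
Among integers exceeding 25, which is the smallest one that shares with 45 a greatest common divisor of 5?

gcd(k, 45) = 5 forces 5 | k; write k = 5s. Then gcd(5s, 5·9) = 5·gcd(s, 9), so need gcd(s, 9) = 1.
5s > 25 gives s ≥ 6. The least s ≥ 6 coprime to 9 is 7, so k = 5·7 = 35.

35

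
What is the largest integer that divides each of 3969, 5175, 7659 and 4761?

gcd(3969, 5175): 5175 = 1·3969 + 1206; 3969 = 3·1206 + 351; 1206 = 3·351 + 153; 351 = 2·153 + 45; 153 = 3·45 + 18; 45 = 2·18 + 9; 18 = 2·9 + 0 → 9
gcd(9, 7659): 7659 = 851·9 + 0 → 9
gcd(9, 4761): 4761 = 529·9 + 0 → 9

9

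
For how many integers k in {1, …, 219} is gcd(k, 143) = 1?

185

Prime factors of 143: 11, 13. Count integers ≤ 219 divisible by none of them.
By inclusion–exclusion: 219 − ⌊219/11⌋ − ⌊219/13⌋ + ⌊219/143⌋ = 185.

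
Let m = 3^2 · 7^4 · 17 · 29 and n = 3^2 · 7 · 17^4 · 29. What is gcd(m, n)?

min exponent per shared prime: 3^2 · 7 · 17 · 29 = 31059

31059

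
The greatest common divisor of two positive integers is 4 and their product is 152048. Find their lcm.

38012

Since gcd(a,b)·lcm(a,b) = ab, lcm = 152048/4 = 38012.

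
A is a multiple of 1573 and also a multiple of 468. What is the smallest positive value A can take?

gcd first: 1573 = 3·468 + 169; 468 = 2·169 + 130; 169 = 1·130 + 39; 130 = 3·39 + 13; 39 = 3·13 + 0 → gcd = 13
lcm = 1573·468/gcd = 736164/13 = 56628

56628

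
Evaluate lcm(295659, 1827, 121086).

16479441342

lcm(295659, 1827) = 295659·1827/gcd = 540168993/63 = 8574111
lcm(8574111, 121086) = 8574111·121086/gcd = 1038204804546/63 = 16479441342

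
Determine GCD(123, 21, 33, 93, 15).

3

123 = 3 · 41; 21 = 3 · 7; 33 = 3 · 11; 93 = 3 · 31; 15 = 3 · 5
gcd takes min exponent of each prime: 3 = 3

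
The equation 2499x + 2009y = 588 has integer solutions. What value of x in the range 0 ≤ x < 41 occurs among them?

Euclid: 2499 = 1·2009 + 490; 2009 = 4·490 + 49; 490 = 10·49 + 0 → gcd = 49; 588 = 49·12.
Back-substitution yields 2499·(-4) + 2009·(5) = 49, so one solution is x = -4·12 = -48, y = 5·12 = 60.
Solutions in x differ by 2009/49 = 41; the one in [0, 41) is -48 mod 41 = 34.

34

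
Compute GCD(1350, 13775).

1350 = 2 · 3³ · 5²
13775 = 5² · 19 · 29
Common: 5² = 25

25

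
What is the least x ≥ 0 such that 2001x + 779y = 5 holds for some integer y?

517

Euclid: 2001 = 2·779 + 443; 779 = 1·443 + 336; 443 = 1·336 + 107; 336 = 3·107 + 15; 107 = 7·15 + 2; 15 = 7·2 + 1; 2 = 2·1 + 0 → gcd = 1; 5 = 1·5.
Back-substitution yields 2001·(-364) + 779·(935) = 1, so one solution is x = -364·5 = -1820, y = 935·5 = 4675.
Solutions in x differ by 779/1 = 779; the one in [0, 779) is -1820 mod 779 = 517.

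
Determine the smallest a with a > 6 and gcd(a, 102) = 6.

Multiples of 6 above 6: 6·2, 6·3, … . Need the cofactor coprime to 102/6 = 17.
Checking s = 2, 3, … the first with gcd(s, 17) = 1 is s = 2, giving 12.

12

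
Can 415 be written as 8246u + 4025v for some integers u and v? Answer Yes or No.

By Bézout, 8246u + 4025v = 415 has integer solutions iff gcd(8246, 4025) | 415.
Euclid: 8246 = 2·4025 + 196; 4025 = 20·196 + 105; 196 = 1·105 + 91; 105 = 1·91 + 14; 91 = 6·14 + 7; 14 = 2·7 + 0. gcd = 7; 415 mod 7 = 2. No.

No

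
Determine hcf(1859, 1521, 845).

169

1859 = 11 · 13²; 1521 = 3² · 13²; 845 = 5 · 13²
gcd takes min exponent of each prime: 13² = 169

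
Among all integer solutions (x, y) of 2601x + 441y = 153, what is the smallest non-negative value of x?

Euclid: 2601 = 5·441 + 396; 441 = 1·396 + 45; 396 = 8·45 + 36; 45 = 1·36 + 9; 36 = 4·9 + 0 → gcd = 9; 153 = 9·17.
Back-substitution yields 2601·(-10) + 441·(59) = 9, so one solution is x = -10·17 = -170, y = 59·17 = 1003.
Solutions in x differ by 441/9 = 49; the one in [0, 49) is -170 mod 49 = 26.

26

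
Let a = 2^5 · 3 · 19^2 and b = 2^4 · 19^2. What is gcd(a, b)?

min exponent per shared prime: 2^4 · 19^2 = 5776

5776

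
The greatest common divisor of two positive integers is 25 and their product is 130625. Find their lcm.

Since gcd(a,b)·lcm(a,b) = ab, lcm = 130625/25 = 5225.

5225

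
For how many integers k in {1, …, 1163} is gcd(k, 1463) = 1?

1463 = 7·11·19. Inclusion–exclusion on these primes:
1163 − ⌊1163/7⌋ − ⌊1163/11⌋ − ⌊1163/19⌋ + ⌊1163/77⌋ + ⌊1163/133⌋ + ⌊1163/209⌋ − ⌊1163/1463⌋ = 859

859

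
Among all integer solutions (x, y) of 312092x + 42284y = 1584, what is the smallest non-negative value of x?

583

gcd(312092, 42284) = 44 (Euclid: 312092 = 7·42284 + 16104; 42284 = 2·16104 + 10076; 16104 = 1·10076 + 6028; 10076 = 1·6028 + 4048; 6028 = 1·4048 + 1980; 4048 = 2·1980 + 88; 1980 = 22·88 + 44; 88 = 2·44 + 0), and 44 | 1584.
Extended Euclid: 312092·(470) + 42284·(-3469) = 44. Scale by 36: x₀ = 16920.
General solution x = x₀ + 961t; reducing mod 961 gives x = 583 (and y = -4303).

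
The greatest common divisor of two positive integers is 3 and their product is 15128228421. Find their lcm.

For any two positive integers, gcd × lcm equals their product. Hence lcm = 15128228421 / 3 = 5042742807.

5042742807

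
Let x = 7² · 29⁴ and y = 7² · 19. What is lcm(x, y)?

658478611

max exponent per prime: 7² · 19 · 29⁴ = 658478611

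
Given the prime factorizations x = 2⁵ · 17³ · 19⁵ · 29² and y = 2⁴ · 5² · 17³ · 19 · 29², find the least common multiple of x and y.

8184662047573600

max exponent per prime: 2⁵ · 5² · 17³ · 19⁵ · 29² = 8184662047573600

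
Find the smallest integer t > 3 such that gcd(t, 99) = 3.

6

gcd(t, 99) = 3 forces 3 | t; write t = 3s. Then gcd(3s, 3·33) = 3·gcd(s, 33), so need gcd(s, 33) = 1.
3s > 3 gives s ≥ 2. The least s ≥ 2 coprime to 33 is 2, so t = 3·2 = 6.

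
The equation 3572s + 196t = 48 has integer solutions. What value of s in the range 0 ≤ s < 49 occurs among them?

10

gcd(3572, 196) = 4 (Euclid: 3572 = 18·196 + 44; 196 = 4·44 + 20; 44 = 2·20 + 4; 20 = 5·4 + 0), and 4 | 48.
Extended Euclid: 3572·(9) + 196·(-164) = 4. Scale by 12: s₀ = 108.
General solution s = s₀ + 49k; reducing mod 49 gives s = 10 (and t = -182).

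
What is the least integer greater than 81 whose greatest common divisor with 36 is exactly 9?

gcd(x, 36) = 9 forces 9 | x; write x = 9s. Then gcd(9s, 9·4) = 9·gcd(s, 4), so need gcd(s, 4) = 1.
9s > 81 gives s ≥ 10. The least s ≥ 10 coprime to 4 is 11, so x = 9·11 = 99.

99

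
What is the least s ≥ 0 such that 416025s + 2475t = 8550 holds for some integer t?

5

Euclid: 416025 = 168·2475 + 225; 2475 = 11·225 + 0 → gcd = 225; 8550 = 225·38.
Back-substitution yields 416025·(1) + 2475·(-168) = 225, so one solution is s = 1·38 = 38, t = -168·38 = -6384.
Solutions in s differ by 2475/225 = 11; the one in [0, 11) is 38 mod 11 = 5.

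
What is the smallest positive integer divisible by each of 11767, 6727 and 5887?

9510101167

lcm(11767, 6727) = 11767·6727/gcd = 79156609/7 = 11308087
lcm(11308087, 5887) = 11308087·5887/gcd = 66570708169/7 = 9510101167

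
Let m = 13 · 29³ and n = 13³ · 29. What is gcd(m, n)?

min exponent per shared prime: 13 · 29 = 377

377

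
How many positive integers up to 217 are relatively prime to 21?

124

21 = 3·7. Inclusion–exclusion on these primes:
217 − ⌊217/3⌋ − ⌊217/7⌋ + ⌊217/21⌋ = 124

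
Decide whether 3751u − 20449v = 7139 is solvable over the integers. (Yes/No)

Yes

By Bézout, 3751u − 20449v = 7139 has integer solutions iff gcd(3751, 20449) | 7139.
Euclid: 20449 = 5·3751 + 1694; 3751 = 2·1694 + 363; 1694 = 4·363 + 242; 363 = 1·242 + 121; 242 = 2·121 + 0. gcd = 121; 7139 mod 121 = 0. Yes.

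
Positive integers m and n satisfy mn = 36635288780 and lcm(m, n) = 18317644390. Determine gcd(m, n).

From gcd × lcm = mn: gcd = 36635288780 / 18317644390 = 2.

2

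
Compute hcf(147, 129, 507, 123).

gcd(147, 129): 147 = 1·129 + 18; 129 = 7·18 + 3; 18 = 6·3 + 0 → 3
gcd(3, 507): 507 = 169·3 + 0 → 3
gcd(3, 123): 123 = 41·3 + 0 → 3

3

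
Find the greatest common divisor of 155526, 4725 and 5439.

155526 = 2 · 3 · 7² · 23²; 4725 = 3³ · 5² · 7; 5439 = 3 · 7² · 37
gcd takes min exponent of each prime: 3 · 7 = 21

21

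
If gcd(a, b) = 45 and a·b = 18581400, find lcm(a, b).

412920

For any two positive integers, gcd × lcm equals their product. Hence lcm = 18581400 / 45 = 412920.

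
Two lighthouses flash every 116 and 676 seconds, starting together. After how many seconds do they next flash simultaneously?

gcd first: 676 = 5·116 + 96; 116 = 1·96 + 20; 96 = 4·20 + 16; 20 = 1·16 + 4; 16 = 4·4 + 0 → gcd = 4
lcm = 116·676/gcd = 78416/4 = 19604

19604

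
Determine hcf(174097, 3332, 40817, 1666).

gcd(174097, 3332): 174097 = 52·3332 + 833; 3332 = 4·833 + 0 → 833
gcd(833, 40817): 40817 = 49·833 + 0 → 833
gcd(833, 1666): 1666 = 2·833 + 0 → 833

833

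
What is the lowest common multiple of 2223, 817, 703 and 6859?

2223 = 3² · 13 · 19; 817 = 19 · 43; 703 = 19 · 37; 6859 = 19³
lcm takes max exponent of each prime: 3² · 13 · 19³ · 37 · 43 = 1276782273

1276782273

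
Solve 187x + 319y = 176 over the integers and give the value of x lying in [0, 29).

Reduce mod 319: 187x ≡ 176 (mod 319). With g = gcd(187, 319) = 11 dividing 176, divide through: 17x ≡ 16 (mod 29).
Since gcd(17, 29) = 1, x ≡ 16·(17)⁻¹ ≡ 18 (mod 29). Smallest non-negative: 18.

18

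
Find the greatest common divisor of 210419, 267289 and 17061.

5687

gcd(210419, 267289): 267289 = 1·210419 + 56870; 210419 = 3·56870 + 39809; 56870 = 1·39809 + 17061; 39809 = 2·17061 + 5687; 17061 = 3·5687 + 0 → 5687
gcd(5687, 17061): 17061 = 3·5687 + 0 → 5687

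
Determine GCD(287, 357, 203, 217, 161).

gcd(287, 357): 357 = 1·287 + 70; 287 = 4·70 + 7; 70 = 10·7 + 0 → 7
gcd(7, 203): 203 = 29·7 + 0 → 7
gcd(7, 217): 217 = 31·7 + 0 → 7
gcd(7, 161): 161 = 23·7 + 0 → 7

7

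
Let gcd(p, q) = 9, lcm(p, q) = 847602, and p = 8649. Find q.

Using pq = gcd(p,q)·lcm(p,q) = 9·847602 = 7628418, we get q = 7628418/8649 = 882.

882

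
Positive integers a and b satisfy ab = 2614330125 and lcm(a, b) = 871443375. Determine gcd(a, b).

gcd·lcm = product, so gcd = 2614330125/871443375 = 3.

3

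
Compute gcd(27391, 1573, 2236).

13

27391 = 7² · 13 · 43; 1573 = 11² · 13; 2236 = 2² · 13 · 43
gcd takes min exponent of each prime: 13 = 13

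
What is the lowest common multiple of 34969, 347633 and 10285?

29548805

lcm(34969, 347633) = 34969·347633/gcd = 12156378377/2057 = 5909761
lcm(5909761, 10285) = 5909761·10285/gcd = 60781891885/2057 = 29548805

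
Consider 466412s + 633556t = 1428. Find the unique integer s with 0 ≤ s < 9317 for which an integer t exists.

Euclid: 633556 = 1·466412 + 167144; 466412 = 2·167144 + 132124; 167144 = 1·132124 + 35020; 132124 = 3·35020 + 27064; 35020 = 1·27064 + 7956; 27064 = 3·7956 + 3196; 7956 = 2·3196 + 1564; 3196 = 2·1564 + 68; 1564 = 23·68 + 0 → gcd = 68; 1428 = 68·21.
Back-substitution yields 466412·(398) + 633556·(-293) = 68, so one solution is s = 398·21 = 8358, t = -293·21 = -6153.
Solutions in s differ by 633556/68 = 9317; the one in [0, 9317) is 8358 mod 9317 = 8358.

8358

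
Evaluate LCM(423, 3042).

142974

423 = 3² · 47; 3042 = 2 · 3² · 13²
max exponents: 2 · 3² · 13² · 47 = 142974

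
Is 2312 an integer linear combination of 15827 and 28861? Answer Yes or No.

No

gcd(15827, 28861): 28861 = 1·15827 + 13034; 15827 = 1·13034 + 2793; 13034 = 4·2793 + 1862; 2793 = 1·1862 + 931; 1862 = 2·931 + 0 → 931
931 does not divide 2312, so a solution does not exist.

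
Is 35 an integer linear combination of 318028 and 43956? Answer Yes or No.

By Bézout, 318028s + 43956t = 35 has integer solutions iff gcd(318028, 43956) | 35.
Euclid: 318028 = 7·43956 + 10336; 43956 = 4·10336 + 2612; 10336 = 3·2612 + 2500; 2612 = 1·2500 + 112; 2500 = 22·112 + 36; 112 = 3·36 + 4; 36 = 9·4 + 0. gcd = 4; 35 mod 4 = 3. No.

No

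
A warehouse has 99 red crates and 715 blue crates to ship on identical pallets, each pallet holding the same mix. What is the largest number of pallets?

11

99 = 3² · 11
715 = 5 · 11 · 13
Common: 11 = 11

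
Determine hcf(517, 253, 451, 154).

11

517 = 11 · 47; 253 = 11 · 23; 451 = 11 · 41; 154 = 2 · 7 · 11
gcd takes min exponent of each prime: 11 = 11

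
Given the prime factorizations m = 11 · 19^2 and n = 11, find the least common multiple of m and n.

3971

max exponent per prime: 11 · 19^2 = 3971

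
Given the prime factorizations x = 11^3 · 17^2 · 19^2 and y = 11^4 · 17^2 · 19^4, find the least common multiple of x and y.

551420600929

max exponent per prime: 11^4 · 17^2 · 19^4 = 551420600929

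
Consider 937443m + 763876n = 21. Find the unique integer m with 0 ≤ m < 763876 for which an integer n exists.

gcd(937443, 763876) = 1 (Euclid: 937443 = 1·763876 + 173567; 763876 = 4·173567 + 69608; 173567 = 2·69608 + 34351; 69608 = 2·34351 + 906; 34351 = 37·906 + 829; 906 = 1·829 + 77; 829 = 10·77 + 59; 77 = 1·59 + 18; 59 = 3·18 + 5; 18 = 3·5 + 3; 5 = 1·3 + 2; 3 = 1·2 + 1; 2 = 2·1 + 0), and 1 | 21.
Extended Euclid: 937443·(-297625) + 763876·(365251) = 1. Scale by 21: m₀ = -6250125.
General solution m = m₀ + 763876t; reducing mod 763876 gives m = 624759 (and n = -766716).

624759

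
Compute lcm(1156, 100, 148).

lcm(1156, 100) = 1156·100/gcd = 115600/4 = 28900
lcm(28900, 148) = 28900·148/gcd = 4277200/4 = 1069300

1069300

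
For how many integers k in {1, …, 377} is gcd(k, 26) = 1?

174

26 = 2·13. Inclusion–exclusion on these primes:
377 − ⌊377/2⌋ − ⌊377/13⌋ + ⌊377/26⌋ = 174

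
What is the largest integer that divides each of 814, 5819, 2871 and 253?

11

814 = 2 · 11 · 37; 5819 = 11 · 23²; 2871 = 3² · 11 · 29; 253 = 11 · 23
gcd takes min exponent of each prime: 11 = 11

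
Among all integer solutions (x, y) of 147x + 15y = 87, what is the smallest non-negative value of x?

1

Euclid: 147 = 9·15 + 12; 15 = 1·12 + 3; 12 = 4·3 + 0 → gcd = 3; 87 = 3·29.
Back-substitution yields 147·(-1) + 15·(10) = 3, so one solution is x = -1·29 = -29, y = 10·29 = 290.
Solutions in x differ by 15/3 = 5; the one in [0, 5) is -29 mod 5 = 1.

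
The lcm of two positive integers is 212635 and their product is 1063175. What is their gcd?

5

From gcd × lcm = ab: gcd = 1063175 / 212635 = 5.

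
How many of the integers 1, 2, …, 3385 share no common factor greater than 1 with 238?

1365

238 = 2·7·17. Inclusion–exclusion on these primes:
3385 − ⌊3385/2⌋ − ⌊3385/7⌋ − ⌊3385/17⌋ + ⌊3385/14⌋ + ⌊3385/34⌋ + ⌊3385/119⌋ − ⌊3385/238⌋ = 1365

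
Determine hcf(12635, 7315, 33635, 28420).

gcd(12635, 7315): 12635 = 1·7315 + 5320; 7315 = 1·5320 + 1995; 5320 = 2·1995 + 1330; 1995 = 1·1330 + 665; 1330 = 2·665 + 0 → 665
gcd(665, 33635): 33635 = 50·665 + 385; 665 = 1·385 + 280; 385 = 1·280 + 105; 280 = 2·105 + 70; 105 = 1·70 + 35; 70 = 2·35 + 0 → 35
gcd(35, 28420): 28420 = 812·35 + 0 → 35

35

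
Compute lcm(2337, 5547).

2337 = 3 · 19 · 41; 5547 = 3 · 43²
max exponents: 3 · 19 · 41 · 43² = 4321113

4321113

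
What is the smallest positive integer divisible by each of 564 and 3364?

gcd first: 3364 = 5·564 + 544; 564 = 1·544 + 20; 544 = 27·20 + 4; 20 = 5·4 + 0 → gcd = 4
lcm = 564·3364/gcd = 1897296/4 = 474324

474324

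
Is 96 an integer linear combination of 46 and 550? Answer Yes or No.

Yes

By Bézout, 46m + 550n = 96 has integer solutions iff gcd(46, 550) | 96.
Euclid: 550 = 11·46 + 44; 46 = 1·44 + 2; 44 = 22·2 + 0. gcd = 2; 96 mod 2 = 0. Yes.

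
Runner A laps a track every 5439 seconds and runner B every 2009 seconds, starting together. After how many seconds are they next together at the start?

5439 = 3 · 7² · 37; 2009 = 7² · 41
max exponents: 3 · 7² · 37 · 41 = 222999

222999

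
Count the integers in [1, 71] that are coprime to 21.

41

Prime factors of 21: 3, 7. Count integers ≤ 71 divisible by none of them.
By inclusion–exclusion: 71 − ⌊71/3⌋ − ⌊71/7⌋ + ⌊71/21⌋ = 41.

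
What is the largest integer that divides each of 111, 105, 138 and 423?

gcd(111, 105): 111 = 1·105 + 6; 105 = 17·6 + 3; 6 = 2·3 + 0 → 3
gcd(3, 138): 138 = 46·3 + 0 → 3
gcd(3, 423): 423 = 141·3 + 0 → 3

3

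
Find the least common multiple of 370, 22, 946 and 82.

7175410

370 = 2 · 5 · 37; 22 = 2 · 11; 946 = 2 · 11 · 43; 82 = 2 · 41
lcm takes max exponent of each prime: 2 · 5 · 11 · 37 · 41 · 43 = 7175410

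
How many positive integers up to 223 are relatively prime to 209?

193

Prime factors of 209: 11, 19. Count integers ≤ 223 divisible by none of them.
By inclusion–exclusion: 223 − ⌊223/11⌋ − ⌊223/19⌋ + ⌊223/209⌋ = 193.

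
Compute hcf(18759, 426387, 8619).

507

gcd(18759, 426387): 426387 = 22·18759 + 13689; 18759 = 1·13689 + 5070; 13689 = 2·5070 + 3549; 5070 = 1·3549 + 1521; 3549 = 2·1521 + 507; 1521 = 3·507 + 0 → 507
gcd(507, 8619): 8619 = 17·507 + 0 → 507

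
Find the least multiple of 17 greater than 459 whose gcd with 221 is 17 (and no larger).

221 = 17·13. Any x with gcd(x, 221) = 17 is a multiple of 17, say 17s, with s coprime to 13.
Need s > 459/17, so s ≥ 28. First s ≥ 28 with gcd(s, 13) = 1 is s = 28. Thus x = 17·28 = 476.

476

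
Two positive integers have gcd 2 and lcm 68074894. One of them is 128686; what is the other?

p·q = gcd·lcm = 2·68074894 = 136149788, so q = 136149788/128686 = 1058.

1058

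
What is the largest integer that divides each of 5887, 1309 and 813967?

gcd(5887, 1309): 5887 = 4·1309 + 651; 1309 = 2·651 + 7; 651 = 93·7 + 0 → 7
gcd(7, 813967): 813967 = 116281·7 + 0 → 7

7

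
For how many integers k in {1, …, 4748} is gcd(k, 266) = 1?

Prime factors of 266: 2, 7, 19. Count integers ≤ 4748 divisible by none of them.
By inclusion–exclusion: 4748 − ⌊4748/2⌋ − ⌊4748/7⌋ − ⌊4748/19⌋ + ⌊4748/14⌋ + ⌊4748/38⌋ + ⌊4748/133⌋ − ⌊4748/266⌋ = 1928.

1928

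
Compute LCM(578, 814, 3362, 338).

578 = 2 · 17²; 814 = 2 · 11 · 37; 3362 = 2 · 41²; 338 = 2 · 13²
lcm takes max exponent of each prime: 2 · 11 · 13² · 17² · 37 · 41² = 66830800894

66830800894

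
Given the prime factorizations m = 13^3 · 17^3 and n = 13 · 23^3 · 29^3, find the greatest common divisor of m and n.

min exponent per shared prime: 13 = 13

13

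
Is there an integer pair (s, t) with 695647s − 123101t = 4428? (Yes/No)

No

gcd(695647, 123101): 695647 = 5·123101 + 80142; 123101 = 1·80142 + 42959; 80142 = 1·42959 + 37183; 42959 = 1·37183 + 5776; 37183 = 6·5776 + 2527; 5776 = 2·2527 + 722; 2527 = 3·722 + 361; 722 = 2·361 + 0 → 361
361 does not divide 4428, so a solution does not exist.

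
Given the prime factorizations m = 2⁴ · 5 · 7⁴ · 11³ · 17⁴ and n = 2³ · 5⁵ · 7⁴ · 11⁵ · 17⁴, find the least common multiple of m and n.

1614809425548550000

max exponent per prime: 2⁴ · 5⁵ · 7⁴ · 11⁵ · 17⁴ = 1614809425548550000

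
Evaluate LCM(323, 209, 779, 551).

4224517

323 = 17 · 19; 209 = 11 · 19; 779 = 19 · 41; 551 = 19 · 29
lcm takes max exponent of each prime: 11 · 17 · 19 · 29 · 41 = 4224517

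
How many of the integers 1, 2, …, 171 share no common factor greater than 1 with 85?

129

Prime factors of 85: 5, 17. Count integers ≤ 171 divisible by none of them.
By inclusion–exclusion: 171 − ⌊171/5⌋ − ⌊171/17⌋ + ⌊171/85⌋ = 129.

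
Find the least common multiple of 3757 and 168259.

48626851

gcd first: 168259 = 44·3757 + 2951; 3757 = 1·2951 + 806; 2951 = 3·806 + 533; 806 = 1·533 + 273; 533 = 1·273 + 260; 273 = 1·260 + 13; 260 = 20·13 + 0 → gcd = 13
lcm = 3757·168259/gcd = 632149063/13 = 48626851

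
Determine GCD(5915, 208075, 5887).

7

5915 = 5 · 7 · 13²; 208075 = 5² · 7 · 29 · 41; 5887 = 7 · 29²
gcd takes min exponent of each prime: 7 = 7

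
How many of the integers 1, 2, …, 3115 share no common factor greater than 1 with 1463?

1463 = 7·11·19. Inclusion–exclusion on these primes:
3115 − ⌊3115/7⌋ − ⌊3115/11⌋ − ⌊3115/19⌋ + ⌊3115/77⌋ + ⌊3115/133⌋ + ⌊3115/209⌋ − ⌊3115/1463⌋ = 2299

2299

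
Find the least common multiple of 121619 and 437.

2797237

gcd first: 121619 = 278·437 + 133; 437 = 3·133 + 38; 133 = 3·38 + 19; 38 = 2·19 + 0 → gcd = 19
lcm = 121619·437/gcd = 53147503/19 = 2797237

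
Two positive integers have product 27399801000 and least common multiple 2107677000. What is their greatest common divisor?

gcd·lcm = product, so gcd = 27399801000/2107677000 = 13.

13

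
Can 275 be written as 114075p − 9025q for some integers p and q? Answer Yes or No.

Yes

gcd(114075, 9025): 114075 = 12·9025 + 5775; 9025 = 1·5775 + 3250; 5775 = 1·3250 + 2525; 3250 = 1·2525 + 725; 2525 = 3·725 + 350; 725 = 2·350 + 25; 350 = 14·25 + 0 → 25
25 divides 275, so a solution exists.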